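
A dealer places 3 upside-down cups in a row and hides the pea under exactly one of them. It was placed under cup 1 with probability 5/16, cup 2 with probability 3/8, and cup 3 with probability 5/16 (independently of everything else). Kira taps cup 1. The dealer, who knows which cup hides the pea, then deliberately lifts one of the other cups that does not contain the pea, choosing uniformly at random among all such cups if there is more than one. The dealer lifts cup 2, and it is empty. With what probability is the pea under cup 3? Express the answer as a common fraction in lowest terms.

2/3

Apply Bayes' rule, conditioning on where the pea actually is.
If it is under cup 1 (prior 5/16): the dealer has 2 equally likely choices, so probability 1/2; weight (5/16)·(1/2) = 5/32.
If it is under cup 2 (prior 3/8): the dealer opened cup 2, so this case is ruled out; weight (3/8)·0 = 0.
If it is under cup 3 (prior 5/16): the dealer has no choice, probability 1; weight (5/16)·1 = 5/16.
The weights sum to 15/32.
So P(the pea under cup 3 | the dealer opened cup 2) = (5/16) / (15/32) = 2/3.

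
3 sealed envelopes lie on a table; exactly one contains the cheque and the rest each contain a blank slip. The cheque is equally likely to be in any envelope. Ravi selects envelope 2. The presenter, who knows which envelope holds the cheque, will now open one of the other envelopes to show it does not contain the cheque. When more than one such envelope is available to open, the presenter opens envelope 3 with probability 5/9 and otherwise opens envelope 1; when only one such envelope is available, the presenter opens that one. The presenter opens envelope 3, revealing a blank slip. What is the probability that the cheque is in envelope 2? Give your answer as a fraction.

5/14

Consider each possible location of the cheque in turn.
If it is in envelope 1 (prior 1/3): only envelope 3 is available, probability 1; weight (1/3)·1 = 1/3.
If it is in envelope 2 (prior 1/3): envelope 3 is available, opened with probability 5/9; weight (1/3)·(5/9) = 5/27.
If it is in envelope 3 (prior 1/3): the presenter opened envelope 3, so this case is ruled out; weight (1/3)·0 = 0.
The weights sum to 14/27.
So P(the cheque in envelope 2 | the presenter opened envelope 3) = (5/27) / (14/27) = 5/14.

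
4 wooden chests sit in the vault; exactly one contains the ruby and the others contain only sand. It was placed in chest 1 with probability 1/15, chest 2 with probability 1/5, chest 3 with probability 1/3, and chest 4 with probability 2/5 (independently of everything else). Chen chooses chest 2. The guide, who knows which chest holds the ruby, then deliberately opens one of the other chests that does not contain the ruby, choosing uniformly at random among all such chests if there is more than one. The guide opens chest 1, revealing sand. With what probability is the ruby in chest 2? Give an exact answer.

Apply Bayes' rule, conditioning on where the ruby actually is.
If it is in chest 1 (prior 1/15): the guide opened chest 1, so this case is ruled out; weight (1/15)·0 = 0.
If it is in chest 2 (prior 1/5): the guide has 3 equally likely choices, so probability 1/3; weight (1/5)·(1/3) = 1/15.
If it is in chest 3 (prior 1/3): the guide has 2 equally likely choices, so probability 1/2; weight (1/3)·(1/2) = 1/6.
If it is in chest 4 (prior 2/5): the guide has 2 equally likely choices, so probability 1/2; weight (2/5)·(1/2) = 1/5.
The weights sum to 13/30.
So P(the ruby in chest 2 | the guide opened chest 1) = (1/15) / (13/30) = 2/13.

2/13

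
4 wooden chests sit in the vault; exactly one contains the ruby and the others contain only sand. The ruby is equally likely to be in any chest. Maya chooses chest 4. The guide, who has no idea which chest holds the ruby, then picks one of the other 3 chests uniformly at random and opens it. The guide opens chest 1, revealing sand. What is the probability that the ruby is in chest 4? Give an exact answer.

1/3

Apply Bayes' rule, conditioning on where the ruby actually is.
If it is in chest 1 (prior 1/4): the guide opened chest 1, so this case is ruled out; weight (1/4)·0 = 0.
If it is in any of chests 2, 3, and 4 (prior 1/4 each): the guide picks chest 1 with probability 1/3 regardless, and it is not the prize; weight (1/4)·(1/3) = 1/12 each.
The weights sum to 1/4.
So P(the ruby in chest 4 | the guide opened chest 1) = (1/12) / (1/4) = 1/3.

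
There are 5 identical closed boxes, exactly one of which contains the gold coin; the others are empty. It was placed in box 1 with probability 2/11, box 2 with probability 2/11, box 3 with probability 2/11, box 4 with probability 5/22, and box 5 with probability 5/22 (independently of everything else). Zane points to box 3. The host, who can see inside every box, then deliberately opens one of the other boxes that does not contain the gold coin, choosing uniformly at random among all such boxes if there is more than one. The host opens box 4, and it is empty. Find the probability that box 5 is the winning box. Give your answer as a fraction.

Condition on the true location of the gold coin.
If it is in either of boxes 1 and 2 (prior 2/11 each): the host has 3 equally likely choices, so probability 1/3; weight (2/11)·(1/3) = 2/33 each.
If it is in box 3 (prior 2/11): the host has 4 equally likely choices, so probability 1/4; weight (2/11)·(1/4) = 1/22.
If it is in box 4 (prior 5/22): the host opened box 4, so this case is ruled out; weight (5/22)·0 = 0.
If it is in box 5 (prior 5/22): the host has 3 equally likely choices, so probability 1/3; weight (5/22)·(1/3) = 5/66.
The weights sum to 8/33.
So P(the gold coin in box 5 | the host opened box 4) = (5/66) / (8/33) = 5/16.

5/16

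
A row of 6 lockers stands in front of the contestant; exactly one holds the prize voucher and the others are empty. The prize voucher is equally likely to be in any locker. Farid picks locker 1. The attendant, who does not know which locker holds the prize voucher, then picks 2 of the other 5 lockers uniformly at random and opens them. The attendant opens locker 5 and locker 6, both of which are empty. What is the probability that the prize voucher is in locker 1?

Apply Bayes' rule, conditioning on where the prize voucher actually is.
If it is in any of lockers 1, 2, 3, and 4 (prior 1/6 each): the attendant picks exactly this set with probability 1/10 regardless, and none is the prize; weight (1/6)·(1/10) = 1/60 each.
If it is in either of lockers 5 and 6 (prior 1/6 each): that locker was opened and seen not to hold the prize — ruled out; weight (1/6)·0 = 0 each.
The weights sum to 1/15.
So P(the prize voucher in locker 1 | the attendant opened locker 5 and locker 6) = (1/60) / (1/15) = 1/4.

1/4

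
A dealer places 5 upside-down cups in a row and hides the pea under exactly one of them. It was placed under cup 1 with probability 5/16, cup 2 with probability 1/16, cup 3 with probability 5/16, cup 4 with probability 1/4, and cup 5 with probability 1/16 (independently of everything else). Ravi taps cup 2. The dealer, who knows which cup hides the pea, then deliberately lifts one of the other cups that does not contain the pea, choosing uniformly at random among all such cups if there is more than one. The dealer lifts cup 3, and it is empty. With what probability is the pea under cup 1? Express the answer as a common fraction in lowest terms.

Consider each possible location of the pea in turn.
If it is under cup 1 (prior 5/16): the dealer has 3 equally likely choices, so probability 1/3; weight (5/16)·(1/3) = 5/48.
If it is under cup 2 (prior 1/16): the dealer has 4 equally likely choices, so probability 1/4; weight (1/16)·(1/4) = 1/64.
If it is under cup 3 (prior 5/16): the dealer opened cup 3, so this case is ruled out; weight (5/16)·0 = 0.
If it is under cup 4 (prior 1/4): the dealer has 3 equally likely choices, so probability 1/3; weight (1/4)·(1/3) = 1/12.
If it is under cup 5 (prior 1/16): the dealer has 3 equally likely choices, so probability 1/3; weight (1/16)·(1/3) = 1/48.
The weights sum to 43/192.
So P(the pea under cup 1 | the dealer opened cup 3) = (5/48) / (43/192) = 20/43.

20/43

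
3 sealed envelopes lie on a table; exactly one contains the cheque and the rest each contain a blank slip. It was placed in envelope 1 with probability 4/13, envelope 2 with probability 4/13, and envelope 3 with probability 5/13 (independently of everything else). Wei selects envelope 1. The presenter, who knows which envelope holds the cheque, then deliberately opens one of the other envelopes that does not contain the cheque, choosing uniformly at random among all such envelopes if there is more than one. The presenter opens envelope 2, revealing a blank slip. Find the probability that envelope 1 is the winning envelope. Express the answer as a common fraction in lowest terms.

Apply Bayes' rule, conditioning on where the cheque actually is.
If it is in envelope 1 (prior 4/13): the presenter has 2 equally likely choices, so probability 1/2; weight (4/13)·(1/2) = 2/13.
If it is in envelope 2 (prior 4/13): the presenter opened envelope 2, so this case is ruled out; weight (4/13)·0 = 0.
If it is in envelope 3 (prior 5/13): the presenter has no choice, probability 1; weight (5/13)·1 = 5/13.
The weights sum to 7/13.
So P(the cheque in envelope 1 | the presenter opened envelope 2) = (2/13) / (7/13) = 2/7.

2/7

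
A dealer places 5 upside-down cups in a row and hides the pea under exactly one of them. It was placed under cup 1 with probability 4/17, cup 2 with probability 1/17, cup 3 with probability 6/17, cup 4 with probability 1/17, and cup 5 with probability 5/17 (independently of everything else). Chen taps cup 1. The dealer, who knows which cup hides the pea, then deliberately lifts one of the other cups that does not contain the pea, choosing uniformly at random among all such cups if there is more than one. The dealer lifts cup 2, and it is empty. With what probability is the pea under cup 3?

Condition on the true location of the pea.
If it is under cup 1 (prior 4/17): the dealer has 4 equally likely choices, so probability 1/4; weight (4/17)·(1/4) = 1/17.
If it is under cup 2 (prior 1/17): the dealer opened cup 2, so this case is ruled out; weight (1/17)·0 = 0.
If it is under cup 3 (prior 6/17): the dealer has 3 equally likely choices, so probability 1/3; weight (6/17)·(1/3) = 2/17.
If it is under cup 4 (prior 1/17): the dealer has 3 equally likely choices, so probability 1/3; weight (1/17)·(1/3) = 1/51.
If it is under cup 5 (prior 5/17): the dealer has 3 equally likely choices, so probability 1/3; weight (5/17)·(1/3) = 5/51.
The weights sum to 5/17.
So P(the pea under cup 3 | the dealer opened cup 2) = (2/17) / (5/17) = 2/5.

2/5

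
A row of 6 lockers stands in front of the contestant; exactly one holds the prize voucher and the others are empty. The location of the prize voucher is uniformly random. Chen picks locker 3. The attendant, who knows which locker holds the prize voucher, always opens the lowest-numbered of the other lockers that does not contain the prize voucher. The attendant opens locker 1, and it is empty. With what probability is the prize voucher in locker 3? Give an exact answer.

1/5

Consider each possible location of the prize voucher in turn.
If it is in locker 1 (prior 1/6): the attendant opened locker 1, so this case is ruled out; weight (1/6)·0 = 0.
If it is in any of lockers 2, 3, 4, 5, and 6 (prior 1/6 each): locker 1 is the lowest-numbered option available, probability 1; weight (1/6)·1 = 1/6 each.
The weights sum to 5/6.
So P(the prize voucher in locker 3 | the attendant opened locker 1) = (1/6) / (5/6) = 1/5.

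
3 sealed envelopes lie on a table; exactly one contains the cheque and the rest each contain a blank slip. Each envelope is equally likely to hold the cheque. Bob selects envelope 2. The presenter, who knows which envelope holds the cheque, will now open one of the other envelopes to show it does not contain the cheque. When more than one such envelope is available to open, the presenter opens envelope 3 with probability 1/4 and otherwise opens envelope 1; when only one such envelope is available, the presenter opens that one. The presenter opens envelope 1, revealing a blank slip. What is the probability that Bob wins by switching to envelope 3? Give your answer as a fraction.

Consider each possible location of the cheque in turn.
If it is in envelope 1 (prior 1/3): the presenter opened envelope 1, so this case is ruled out; weight (1/3)·0 = 0.
If it is in envelope 2 (prior 1/3): envelope 3 is available but not opened, probability 3/4; weight (1/3)·(3/4) = 1/4.
If it is in envelope 3 (prior 1/3): only envelope 1 is available, probability 1; weight (1/3)·1 = 1/3.
The weights sum to 7/12.
So P(the cheque in envelope 3 | the presenter opened envelope 1) = (1/3) / (7/12) = 4/7.

4/7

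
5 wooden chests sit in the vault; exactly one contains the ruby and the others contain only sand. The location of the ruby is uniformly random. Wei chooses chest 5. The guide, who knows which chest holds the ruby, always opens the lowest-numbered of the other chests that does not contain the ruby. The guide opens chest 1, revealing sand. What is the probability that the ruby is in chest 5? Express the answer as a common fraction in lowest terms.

Apply Bayes' rule, conditioning on where the ruby actually is.
If it is in chest 1 (prior 1/5): the guide opened chest 1, so this case is ruled out; weight (1/5)·0 = 0.
If it is in any of chests 2, 3, 4, and 5 (prior 1/5 each): chest 1 is the lowest-numbered option available, probability 1; weight (1/5)·1 = 1/5 each.
The weights sum to 4/5.
So P(the ruby in chest 5 | the guide opened chest 1) = (1/5) / (4/5) = 1/4.

1/4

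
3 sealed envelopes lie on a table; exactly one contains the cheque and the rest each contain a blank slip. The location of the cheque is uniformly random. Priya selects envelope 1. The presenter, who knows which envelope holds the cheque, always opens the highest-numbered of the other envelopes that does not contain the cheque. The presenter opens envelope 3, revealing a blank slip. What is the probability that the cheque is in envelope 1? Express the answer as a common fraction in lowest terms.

1/2

Consider each possible location of the cheque in turn.
If it is in either of envelopes 1 and 2 (prior 1/3 each): envelope 3 is the highest-numbered option available, probability 1; weight (1/3)·1 = 1/3 each.
If it is in envelope 3 (prior 1/3): the presenter opened envelope 3, so this case is ruled out; weight (1/3)·0 = 0.
The weights sum to 2/3.
So P(the cheque in envelope 1 | the presenter opened envelope 3) = (1/3) / (2/3) = 1/2.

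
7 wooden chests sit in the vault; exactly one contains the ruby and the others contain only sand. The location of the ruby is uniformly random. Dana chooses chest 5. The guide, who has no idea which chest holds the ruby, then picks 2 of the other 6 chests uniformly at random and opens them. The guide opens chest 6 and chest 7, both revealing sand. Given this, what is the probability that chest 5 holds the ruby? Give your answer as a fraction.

Condition on the true location of the ruby.
If it is in any of chests 1, 2, 3, 4, and 5 (prior 1/7 each): the guide picks exactly this set with probability 1/15 regardless, and none is the prize; weight (1/7)·(1/15) = 1/105 each.
If it is in either of chests 6 and 7 (prior 1/7 each): that chest was opened and seen not to hold the prize — ruled out; weight (1/7)·0 = 0 each.
The weights sum to 1/21.
So P(the ruby in chest 5 | the guide opened chest 6 and chest 7) = (1/105) / (1/21) = 1/5.

1/5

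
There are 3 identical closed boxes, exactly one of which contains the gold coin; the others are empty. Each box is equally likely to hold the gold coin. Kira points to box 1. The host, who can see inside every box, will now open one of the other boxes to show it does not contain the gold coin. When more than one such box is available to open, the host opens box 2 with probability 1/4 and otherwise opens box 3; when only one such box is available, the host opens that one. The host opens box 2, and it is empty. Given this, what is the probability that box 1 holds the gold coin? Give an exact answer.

Consider each possible location of the gold coin in turn.
If it is in box 1 (prior 1/3): box 2 is available, opened with probability 1/4; weight (1/3)·(1/4) = 1/12.
If it is in box 2 (prior 1/3): the host opened box 2, so this case is ruled out; weight (1/3)·0 = 0.
If it is in box 3 (prior 1/3): only box 2 is available, probability 1; weight (1/3)·1 = 1/3.
The weights sum to 5/12.
So P(the gold coin in box 1 | the host opened box 2) = (1/12) / (5/12) = 1/5.

1/5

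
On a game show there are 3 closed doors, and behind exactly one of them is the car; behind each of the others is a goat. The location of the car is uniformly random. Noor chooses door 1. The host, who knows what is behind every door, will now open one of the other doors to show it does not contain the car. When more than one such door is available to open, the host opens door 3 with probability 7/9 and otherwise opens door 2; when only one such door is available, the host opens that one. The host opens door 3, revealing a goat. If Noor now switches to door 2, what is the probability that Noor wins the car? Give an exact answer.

9/16

Apply Bayes' rule, conditioning on where the car actually is.
If it is behind door 1 (prior 1/3): door 3 is available, opened with probability 7/9; weight (1/3)·(7/9) = 7/27.
If it is behind door 2 (prior 1/3): only door 3 is available, probability 1; weight (1/3)·1 = 1/3.
If it is behind door 3 (prior 1/3): the host opened door 3, so this case is ruled out; weight (1/3)·0 = 0.
The weights sum to 16/27.
So P(the car behind door 2 | the host opened door 3) = (1/3) / (16/27) = 9/16.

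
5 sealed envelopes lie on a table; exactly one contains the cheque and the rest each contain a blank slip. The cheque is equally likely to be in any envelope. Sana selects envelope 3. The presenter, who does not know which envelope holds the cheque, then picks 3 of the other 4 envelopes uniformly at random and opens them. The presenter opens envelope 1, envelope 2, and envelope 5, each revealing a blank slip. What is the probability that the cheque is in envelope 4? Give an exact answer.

Because the presenter chose which envelopes to open without knowing where the cheque is, the choice is independent of the prize location. Learning that none of the 3 opened envelopes holds the cheque simply rules out those 3 locations and leaves the remaining 2 envelopes still equally likely by symmetry.
So P(the cheque in envelope 4) = 1/2.

1/2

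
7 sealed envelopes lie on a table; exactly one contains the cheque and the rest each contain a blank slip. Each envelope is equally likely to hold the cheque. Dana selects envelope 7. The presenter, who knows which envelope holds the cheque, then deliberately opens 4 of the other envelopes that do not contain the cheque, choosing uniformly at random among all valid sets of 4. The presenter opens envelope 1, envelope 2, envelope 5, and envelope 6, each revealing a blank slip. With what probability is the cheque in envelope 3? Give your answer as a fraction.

Consider each possible location of the cheque in turn.
If it is in any of envelopes 1, 2, 5, and 6 (prior 1/7 each): that envelope was opened and seen not to hold the prize — ruled out; weight (1/7)·0 = 0 each.
If it is in either of envelopes 3 and 4 (prior 1/7 each): the presenter has 5 equally likely choices, so probability 1/5; weight (1/7)·(1/5) = 1/35 each.
If it is in envelope 7 (prior 1/7): the presenter has 15 equally likely choices, so probability 1/15; weight (1/7)·(1/15) = 1/105.
The weights sum to 1/15.
So P(the cheque in envelope 3 | the presenter opened envelope 1, envelope 2, envelope 5, and envelope 6) = (1/35) / (1/15) = 3/7.

3/7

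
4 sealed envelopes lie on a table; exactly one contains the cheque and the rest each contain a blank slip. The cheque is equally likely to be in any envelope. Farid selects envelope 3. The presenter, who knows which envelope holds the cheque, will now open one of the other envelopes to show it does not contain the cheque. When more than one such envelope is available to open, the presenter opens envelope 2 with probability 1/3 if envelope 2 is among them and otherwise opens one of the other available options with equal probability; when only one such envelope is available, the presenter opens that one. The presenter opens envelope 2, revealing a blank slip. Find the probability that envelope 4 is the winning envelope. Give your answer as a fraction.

1/3

Condition on the true location of the cheque.
If it is in any of envelopes 1, 3, and 4 (prior 1/4 each): envelope 2 is available, opened with probability 1/3; weight (1/4)·(1/3) = 1/12 each.
If it is in envelope 2 (prior 1/4): the presenter opened envelope 2, so this case is ruled out; weight (1/4)·0 = 0.
The weights sum to 1/4.
So P(the cheque in envelope 4 | the presenter opened envelope 2) = (1/12) / (1/4) = 1/3.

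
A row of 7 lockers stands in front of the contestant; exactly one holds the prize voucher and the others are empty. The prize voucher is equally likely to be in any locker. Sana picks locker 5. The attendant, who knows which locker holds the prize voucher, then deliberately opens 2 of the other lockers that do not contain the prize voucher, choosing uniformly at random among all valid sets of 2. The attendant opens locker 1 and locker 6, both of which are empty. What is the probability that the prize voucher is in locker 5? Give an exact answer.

Consider each possible location of the prize voucher in turn.
If it is in either of lockers 1 and 6 (prior 1/7 each): that locker was opened and seen not to hold the prize — ruled out; weight (1/7)·0 = 0 each.
If it is in any of lockers 2, 3, 4, and 7 (prior 1/7 each): the attendant has 10 equally likely choices, so probability 1/10; weight (1/7)·(1/10) = 1/70 each.
If it is in locker 5 (prior 1/7): the attendant has 15 equally likely choices, so probability 1/15; weight (1/7)·(1/15) = 1/105.
The weights sum to 1/15.
So P(the prize voucher in locker 5 | the attendant opened locker 1 and locker 6) = (1/105) / (1/15) = 1/7.

1/7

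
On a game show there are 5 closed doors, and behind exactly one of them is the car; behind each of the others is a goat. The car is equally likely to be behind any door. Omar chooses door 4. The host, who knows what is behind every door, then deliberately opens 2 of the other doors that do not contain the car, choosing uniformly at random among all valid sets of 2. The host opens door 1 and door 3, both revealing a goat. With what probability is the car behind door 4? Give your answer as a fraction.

1/5

Apply Bayes' rule, conditioning on where the car actually is.
If it is behind either of doors 1 and 3 (prior 1/5 each): that door was opened and seen not to hold the prize — ruled out; weight (1/5)·0 = 0 each.
If it is behind either of doors 2 and 5 (prior 1/5 each): the host has 3 equally likely choices, so probability 1/3; weight (1/5)·(1/3) = 1/15 each.
If it is behind door 4 (prior 1/5): the host has 6 equally likely choices, so probability 1/6; weight (1/5)·(1/6) = 1/30.
The weights sum to 1/6.
So P(the car behind door 4 | the host opened door 1 and door 3) = (1/30) / (1/6) = 1/5.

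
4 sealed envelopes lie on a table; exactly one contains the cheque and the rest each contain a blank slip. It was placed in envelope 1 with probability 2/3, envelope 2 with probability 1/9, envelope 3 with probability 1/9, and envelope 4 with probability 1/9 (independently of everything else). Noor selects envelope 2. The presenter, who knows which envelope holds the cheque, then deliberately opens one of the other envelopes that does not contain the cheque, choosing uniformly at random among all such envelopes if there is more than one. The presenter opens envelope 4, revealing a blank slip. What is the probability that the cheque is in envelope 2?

Condition on the true location of the cheque.
If it is in envelope 1 (prior 2/3): the presenter has 2 equally likely choices, so probability 1/2; weight (2/3)·(1/2) = 1/3.
If it is in envelope 2 (prior 1/9): the presenter has 3 equally likely choices, so probability 1/3; weight (1/9)·(1/3) = 1/27.
If it is in envelope 3 (prior 1/9): the presenter has 2 equally likely choices, so probability 1/2; weight (1/9)·(1/2) = 1/18.
If it is in envelope 4 (prior 1/9): the presenter opened envelope 4, so this case is ruled out; weight (1/9)·0 = 0.
The weights sum to 23/54.
So P(the cheque in envelope 2 | the presenter opened envelope 4) = (1/27) / (23/54) = 2/23.

2/23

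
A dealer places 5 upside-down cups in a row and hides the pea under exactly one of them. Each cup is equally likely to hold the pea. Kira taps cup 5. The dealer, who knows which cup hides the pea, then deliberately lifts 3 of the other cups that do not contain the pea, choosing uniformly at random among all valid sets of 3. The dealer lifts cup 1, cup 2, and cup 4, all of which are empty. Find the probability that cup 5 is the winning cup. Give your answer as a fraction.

1/5

Condition on the true location of the pea.
If it is under any of cups 1, 2, and 4 (prior 1/5 each): that cup was opened and seen not to hold the prize — ruled out; weight (1/5)·0 = 0 each.
If it is under cup 3 (prior 1/5): the dealer has no choice, probability 1; weight (1/5)·1 = 1/5.
If it is under cup 5 (prior 1/5): the dealer has 4 equally likely choices, so probability 1/4; weight (1/5)·(1/4) = 1/20.
The weights sum to 1/4.
So P(the pea under cup 5 | the dealer opened cup 1, cup 2, and cup 4) = (1/20) / (1/4) = 1/5.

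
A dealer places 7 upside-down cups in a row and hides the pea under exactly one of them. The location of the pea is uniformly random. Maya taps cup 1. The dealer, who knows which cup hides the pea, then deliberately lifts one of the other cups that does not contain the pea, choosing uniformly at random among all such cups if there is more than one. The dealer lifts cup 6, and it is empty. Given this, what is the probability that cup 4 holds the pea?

Consider each possible location of the pea in turn.
If it is under cup 1 (prior 1/7): the dealer has 6 equally likely choices, so probability 1/6; weight (1/7)·(1/6) = 1/42.
If it is under any of cups 2, 3, 4, 5, and 7 (prior 1/7 each): the dealer has 5 equally likely choices, so probability 1/5; weight (1/7)·(1/5) = 1/35 each.
If it is under cup 6 (prior 1/7): the dealer opened cup 6, so this case is ruled out; weight (1/7)·0 = 0.
The weights sum to 1/6.
So P(the pea under cup 4 | the dealer opened cup 6) = (1/35) / (1/6) = 6/35.

6/35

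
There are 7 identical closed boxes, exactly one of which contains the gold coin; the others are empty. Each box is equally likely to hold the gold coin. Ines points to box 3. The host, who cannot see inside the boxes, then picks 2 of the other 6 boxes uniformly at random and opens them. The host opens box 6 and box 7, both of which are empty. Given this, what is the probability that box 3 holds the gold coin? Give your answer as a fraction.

Apply Bayes' rule, conditioning on where the gold coin actually is.
If it is in any of boxes 1, 2, 3, 4, and 5 (prior 1/7 each): the host picks exactly this set with probability 1/15 regardless, and none is the prize; weight (1/7)·(1/15) = 1/105 each.
If it is in either of boxes 6 and 7 (prior 1/7 each): that box was opened and seen not to hold the prize — ruled out; weight (1/7)·0 = 0 each.
The weights sum to 1/21.
So P(the gold coin in box 3 | the host opened box 6 and box 7) = (1/105) / (1/21) = 1/5.

1/5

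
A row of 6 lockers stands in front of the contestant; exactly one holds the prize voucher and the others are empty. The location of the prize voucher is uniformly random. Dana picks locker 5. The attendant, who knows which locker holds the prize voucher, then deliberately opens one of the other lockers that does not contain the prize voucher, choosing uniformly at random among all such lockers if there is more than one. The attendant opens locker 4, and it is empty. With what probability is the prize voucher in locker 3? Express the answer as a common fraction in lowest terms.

Consider each possible location of the prize voucher in turn.
If it is in any of lockers 1, 2, 3, and 6 (prior 1/6 each): the attendant has 4 equally likely choices, so probability 1/4; weight (1/6)·(1/4) = 1/24 each.
If it is in locker 4 (prior 1/6): the attendant opened locker 4, so this case is ruled out; weight (1/6)·0 = 0.
If it is in locker 5 (prior 1/6): the attendant has 5 equally likely choices, so probability 1/5; weight (1/6)·(1/5) = 1/30.
The weights sum to 1/5.
So P(the prize voucher in locker 3 | the attendant opened locker 4) = (1/24) / (1/5) = 5/24.

5/24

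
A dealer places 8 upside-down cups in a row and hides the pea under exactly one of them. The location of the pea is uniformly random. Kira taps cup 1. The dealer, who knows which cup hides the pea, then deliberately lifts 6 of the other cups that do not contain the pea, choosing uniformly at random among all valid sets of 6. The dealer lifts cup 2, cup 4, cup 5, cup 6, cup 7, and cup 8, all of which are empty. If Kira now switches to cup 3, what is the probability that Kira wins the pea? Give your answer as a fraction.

Condition on the true location of the pea.
If it is under cup 1 (prior 1/8): the dealer has 7 equally likely choices, so probability 1/7; weight (1/8)·(1/7) = 1/56.
If it is under any of cups 2, 4, 5, 6, 7, and 8 (prior 1/8 each): that cup was opened and seen not to hold the prize — ruled out; weight (1/8)·0 = 0 each.
If it is under cup 3 (prior 1/8): the dealer has no choice, probability 1; weight (1/8)·1 = 1/8.
The weights sum to 1/7.
So P(the pea under cup 3 | the dealer opened cup 2, cup 4, cup 5, cup 6, cup 7, and cup 8) = (1/8) / (1/7) = 7/8.

7/8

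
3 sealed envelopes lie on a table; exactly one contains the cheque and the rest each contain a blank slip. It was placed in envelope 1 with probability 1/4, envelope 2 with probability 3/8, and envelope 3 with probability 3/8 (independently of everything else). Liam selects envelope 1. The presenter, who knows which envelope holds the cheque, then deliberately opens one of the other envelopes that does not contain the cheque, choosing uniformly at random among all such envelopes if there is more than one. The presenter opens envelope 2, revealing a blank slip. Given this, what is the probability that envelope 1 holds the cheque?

Consider each possible location of the cheque in turn.
If it is in envelope 1 (prior 1/4): the presenter has 2 equally likely choices, so probability 1/2; weight (1/4)·(1/2) = 1/8.
If it is in envelope 2 (prior 3/8): the presenter opened envelope 2, so this case is ruled out; weight (3/8)·0 = 0.
If it is in envelope 3 (prior 3/8): the presenter has no choice, probability 1; weight (3/8)·1 = 3/8.
The weights sum to 1/2.
So P(the cheque in envelope 1 | the presenter opened envelope 2) = (1/8) / (1/2) = 1/4.

1/4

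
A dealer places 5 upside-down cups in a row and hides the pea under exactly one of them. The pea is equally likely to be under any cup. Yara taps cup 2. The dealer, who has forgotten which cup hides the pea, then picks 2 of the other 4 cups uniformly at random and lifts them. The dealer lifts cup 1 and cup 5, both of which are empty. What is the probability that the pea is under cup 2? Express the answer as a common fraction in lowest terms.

1/3

Consider each possible location of the pea in turn.
If it is under either of cups 1 and 5 (prior 1/5 each): that cup was opened and seen not to hold the prize — ruled out; weight (1/5)·0 = 0 each.
If it is under any of cups 2, 3, and 4 (prior 1/5 each): the dealer picks exactly this set with probability 1/6 regardless, and none is the prize; weight (1/5)·(1/6) = 1/30 each.
The weights sum to 1/10.
So P(the pea under cup 2 | the dealer opened cup 1 and cup 5) = (1/30) / (1/10) = 1/3.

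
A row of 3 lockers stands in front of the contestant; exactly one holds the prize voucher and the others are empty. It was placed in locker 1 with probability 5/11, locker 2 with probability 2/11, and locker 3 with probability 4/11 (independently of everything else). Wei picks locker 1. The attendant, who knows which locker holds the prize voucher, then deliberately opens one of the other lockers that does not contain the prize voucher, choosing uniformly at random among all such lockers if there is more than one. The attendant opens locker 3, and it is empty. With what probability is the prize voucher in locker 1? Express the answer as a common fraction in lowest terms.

Consider each possible location of the prize voucher in turn.
If it is in locker 1 (prior 5/11): the attendant has 2 equally likely choices, so probability 1/2; weight (5/11)·(1/2) = 5/22.
If it is in locker 2 (prior 2/11): the attendant has no choice, probability 1; weight (2/11)·1 = 2/11.
If it is in locker 3 (prior 4/11): the attendant opened locker 3, so this case is ruled out; weight (4/11)·0 = 0.
The weights sum to 9/22.
So P(the prize voucher in locker 1 | the attendant opened locker 3) = (5/22) / (9/22) = 5/9.

5/9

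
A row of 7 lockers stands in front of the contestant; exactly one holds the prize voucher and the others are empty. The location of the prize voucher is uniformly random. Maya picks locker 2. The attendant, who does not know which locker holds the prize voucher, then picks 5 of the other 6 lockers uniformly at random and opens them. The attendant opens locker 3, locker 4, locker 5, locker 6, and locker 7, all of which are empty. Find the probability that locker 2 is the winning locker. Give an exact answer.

Because the attendant chose which lockers to open without knowing where the prize voucher is, the choice is independent of the prize location. Learning that none of the 5 opened lockers holds the prize voucher simply rules out those 5 locations and leaves the remaining 2 lockers still equally likely by symmetry.
So P(the prize voucher in locker 2) = 1/2.

1/2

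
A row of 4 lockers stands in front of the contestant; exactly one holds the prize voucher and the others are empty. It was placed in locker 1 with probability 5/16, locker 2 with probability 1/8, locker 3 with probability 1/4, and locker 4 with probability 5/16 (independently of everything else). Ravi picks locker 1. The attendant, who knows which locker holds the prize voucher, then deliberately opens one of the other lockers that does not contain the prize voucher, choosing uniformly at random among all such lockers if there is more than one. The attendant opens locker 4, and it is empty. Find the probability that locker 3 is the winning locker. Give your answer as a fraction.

Consider each possible location of the prize voucher in turn.
If it is in locker 1 (prior 5/16): the attendant has 3 equally likely choices, so probability 1/3; weight (5/16)·(1/3) = 5/48.
If it is in locker 2 (prior 1/8): the attendant has 2 equally likely choices, so probability 1/2; weight (1/8)·(1/2) = 1/16.
If it is in locker 3 (prior 1/4): the attendant has 2 equally likely choices, so probability 1/2; weight (1/4)·(1/2) = 1/8.
If it is in locker 4 (prior 5/16): the attendant opened locker 4, so this case is ruled out; weight (5/16)·0 = 0.
The weights sum to 7/24.
So P(the prize voucher in locker 3 | the attendant opened locker 4) = (1/8) / (7/24) = 3/7.

3/7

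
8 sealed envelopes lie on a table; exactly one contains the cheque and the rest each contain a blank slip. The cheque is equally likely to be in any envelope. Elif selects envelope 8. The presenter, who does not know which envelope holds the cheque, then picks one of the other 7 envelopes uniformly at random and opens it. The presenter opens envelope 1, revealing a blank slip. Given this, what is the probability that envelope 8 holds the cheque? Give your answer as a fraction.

Apply Bayes' rule, conditioning on where the cheque actually is.
If it is in envelope 1 (prior 1/8): the presenter opened envelope 1, so this case is ruled out; weight (1/8)·0 = 0.
If it is in any of envelopes 2, 3, 4, 5, 6, 7, and 8 (prior 1/8 each): the presenter picks envelope 1 with probability 1/7 regardless, and it is not the prize; weight (1/8)·(1/7) = 1/56 each.
The weights sum to 1/8.
So P(the cheque in envelope 8 | the presenter opened envelope 1) = (1/56) / (1/8) = 1/7.

1/7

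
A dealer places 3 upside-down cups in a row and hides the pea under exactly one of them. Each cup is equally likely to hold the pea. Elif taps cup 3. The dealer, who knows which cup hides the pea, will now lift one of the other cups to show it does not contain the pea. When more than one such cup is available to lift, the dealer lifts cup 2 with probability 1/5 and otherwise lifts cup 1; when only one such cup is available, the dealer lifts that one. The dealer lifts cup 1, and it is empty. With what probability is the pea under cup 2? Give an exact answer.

Consider each possible location of the pea in turn.
If it is under cup 1 (prior 1/3): the dealer opened cup 1, so this case is ruled out; weight (1/3)·0 = 0.
If it is under cup 2 (prior 1/3): only cup 1 is available, probability 1; weight (1/3)·1 = 1/3.
If it is under cup 3 (prior 1/3): cup 2 is available but not opened, probability 4/5; weight (1/3)·(4/5) = 4/15.
The weights sum to 3/5.
So P(the pea under cup 2 | the dealer opened cup 1) = (1/3) / (3/5) = 5/9.

5/9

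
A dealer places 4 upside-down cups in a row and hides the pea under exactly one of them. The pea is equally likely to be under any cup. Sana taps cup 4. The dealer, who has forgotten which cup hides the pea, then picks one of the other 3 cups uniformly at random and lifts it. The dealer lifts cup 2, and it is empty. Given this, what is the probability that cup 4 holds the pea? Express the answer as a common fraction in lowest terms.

1/3

Because the dealer chose which cup to lift without knowing where the pea is, the choice is independent of the prize location. Learning that cup 2 does not hold the pea simply rules out that one location and leaves the remaining 3 cups still equally likely by symmetry.
So P(the pea under cup 4) = 1/3.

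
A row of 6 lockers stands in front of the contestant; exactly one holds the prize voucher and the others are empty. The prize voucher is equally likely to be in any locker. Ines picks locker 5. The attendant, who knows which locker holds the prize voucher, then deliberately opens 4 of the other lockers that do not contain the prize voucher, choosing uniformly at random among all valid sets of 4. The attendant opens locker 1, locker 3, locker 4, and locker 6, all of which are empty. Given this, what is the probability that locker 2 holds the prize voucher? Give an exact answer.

Apply Bayes' rule, conditioning on where the prize voucher actually is.
If it is in any of lockers 1, 3, 4, and 6 (prior 1/6 each): that locker was opened and seen not to hold the prize — ruled out; weight (1/6)·0 = 0 each.
If it is in locker 2 (prior 1/6): the attendant has no choice, probability 1; weight (1/6)·1 = 1/6.
If it is in locker 5 (prior 1/6): the attendant has 5 equally likely choices, so probability 1/5; weight (1/6)·(1/5) = 1/30.
The weights sum to 1/5.
So P(the prize voucher in locker 2 | the attendant opened locker 1, locker 3, locker 4, and locker 6) = (1/6) / (1/5) = 5/6.

5/6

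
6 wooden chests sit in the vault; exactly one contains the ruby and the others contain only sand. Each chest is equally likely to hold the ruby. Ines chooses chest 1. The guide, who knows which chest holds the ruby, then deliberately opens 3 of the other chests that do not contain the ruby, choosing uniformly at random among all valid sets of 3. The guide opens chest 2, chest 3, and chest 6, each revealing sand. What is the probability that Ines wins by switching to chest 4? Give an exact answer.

5/12

Consider each possible location of the ruby in turn.
If it is in chest 1 (prior 1/6): the guide has 10 equally likely choices, so probability 1/10; weight (1/6)·(1/10) = 1/60.
If it is in any of chests 2, 3, and 6 (prior 1/6 each): that chest was opened and seen not to hold the prize — ruled out; weight (1/6)·0 = 0 each.
If it is in either of chests 4 and 5 (prior 1/6 each): the guide has 4 equally likely choices, so probability 1/4; weight (1/6)·(1/4) = 1/24 each.
The weights sum to 1/10.
So P(the ruby in chest 4 | the guide opened chest 2, chest 3, and chest 6) = (1/24) / (1/10) = 5/12.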